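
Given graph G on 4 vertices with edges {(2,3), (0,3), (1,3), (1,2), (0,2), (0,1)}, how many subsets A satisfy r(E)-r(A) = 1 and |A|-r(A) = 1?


R(x,y) = sum over A in 2^E of x^(r(E)-r(A)) * y^(|A|-r(A)).
G has 4 vertices, 6 edges. r(E) = 3.
Enumerate all 2^6 = 64 subsets.
Count subsets with r(E)-r(A)=1 and |A|-r(A)=1: 4.

4


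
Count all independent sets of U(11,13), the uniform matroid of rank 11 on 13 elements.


Independent sets of U(11,13) are all subsets of size <= 11.
Count = C(13,0) + C(13,1) + C(13,2) + C(13,3) + C(13,4) + C(13,5) + C(13,6) + C(13,7) + C(13,8) + C(13,9) + C(13,10) + C(13,11)
     = 1 + 13 + 78 + 286 + 715 + 1287 + 1716 + 1716 + 1287 + 715 + 286 + 78
     = 8178.

8178


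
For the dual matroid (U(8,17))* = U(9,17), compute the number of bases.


The dual of U(r,n) is U(n-r, n) = U(9,17).
Bases of U(9,17) are all (9)-element subsets.
|B(M*)| = (17 choose 9) = 24310.

24310


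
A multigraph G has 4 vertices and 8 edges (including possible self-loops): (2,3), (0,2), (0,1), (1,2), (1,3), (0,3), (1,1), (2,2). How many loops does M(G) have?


In a graphic matroid, a loop is a self-loop edge (u,u) with rank 0.
Examining all 8 edges for self-loops...
Self-loops found: (1,1), (2,2)
Number of loops = 2.

2


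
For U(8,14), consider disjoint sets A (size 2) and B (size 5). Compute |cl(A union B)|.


|A union B| = 2 + 5 = 7 (disjoint).
In U(8,14), cl(S) = S if |S| < 8, else cl(S) = E.
Since 7 < 8, cl(A union B) = A union B.
|cl(A union B)| = 7.

7


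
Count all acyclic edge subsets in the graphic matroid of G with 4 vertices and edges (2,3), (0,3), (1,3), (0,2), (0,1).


An independent set in a graphic matroid is an acyclic edge subset.
G has 4 vertices and 5 edges.
Enumerate all 2^5 = 32 subsets, checking for acyclicity.
Total independent sets = 24.

24


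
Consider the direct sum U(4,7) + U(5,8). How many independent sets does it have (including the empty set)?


For a direct sum, |I(M1+M2)| = |I(M1)| * |I(M2)|.
|I(U(4,7))| = sum C(7,k) for k=0..4 = 99.
|I(U(5,8))| = sum C(8,k) for k=0..5 = 219.
Total = 99 * 219 = 21681.

21681


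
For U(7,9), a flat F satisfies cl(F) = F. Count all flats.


Flats of U(7,9): every subset of size < 7 is a flat, plus E itself.
Count = (9 choose 0) + (9 choose 1) + (9 choose 2) + (9 choose 3) + (9 choose 4) + (9 choose 5) + (9 choose 6) + 1
     = 1 + 9 + 36 + 84 + 126 + 126 + 84 + 1
     = 467.

467


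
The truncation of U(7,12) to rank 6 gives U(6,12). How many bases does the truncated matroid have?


Truncating U(7,12) to rank 6 gives U(6,12).
Bases of U(6,12) are all 6-element subsets of 12 elements.
Number of bases = C(12,6) = 924.

924


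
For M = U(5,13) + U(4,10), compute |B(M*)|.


(M1+M2)* = M1* + M2*.
M1* = U(8,13), bases: C(13,8) = 1287.
M2* = U(6,10), bases: C(10,6) = 210.
|B(M*)| = 1287 * 210 = 270270.

270270


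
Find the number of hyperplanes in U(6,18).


Hyperplanes of U(6,18) are flats of rank 5.
In a uniform matroid, these are exactly the (5)-element subsets.
Count = C(18,5) = 18! / (5! * 13!) = 8568.

8568


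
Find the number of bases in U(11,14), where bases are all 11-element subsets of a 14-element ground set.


Bases of U(11,14) are all 11-element subsets of the 14-element ground set.
Number of bases = C(14,11).
C(14,11) = 364.

364


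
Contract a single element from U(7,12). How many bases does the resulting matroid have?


Contracting e from U(7,12) gives U(6,11).
Bases of U(6,11) = (11 choose 6) = 462.

462


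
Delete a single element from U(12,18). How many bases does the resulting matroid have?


Deleting e from U(12,18) gives U(12,17) since n > r.
Bases of U(12,17) = (17 choose 12) = 6188.

6188


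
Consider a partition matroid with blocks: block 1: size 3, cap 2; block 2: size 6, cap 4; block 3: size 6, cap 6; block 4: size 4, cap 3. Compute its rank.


Rank of a partition matroid = sum of min(|Si|, ci) for each block.
= min(3,2) + min(6,4) + min(6,6) + min(4,3)
= 2 + 4 + 6 + 3
= 15.

15


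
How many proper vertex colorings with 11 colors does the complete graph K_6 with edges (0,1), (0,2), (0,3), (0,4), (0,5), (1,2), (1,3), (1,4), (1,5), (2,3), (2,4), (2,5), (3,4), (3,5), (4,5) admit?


P(K_6, k) = k(k-1)(k-2)...(k-5).
P(11) = (11) * (10) * (9) * (8) * (7) * (6) = 332640.

332640


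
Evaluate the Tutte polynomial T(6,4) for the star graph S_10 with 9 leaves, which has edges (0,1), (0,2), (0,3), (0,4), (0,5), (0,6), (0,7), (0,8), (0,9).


A star on 10 vertices is a tree with 9 edges.
T(x,y) = x^(9) for any tree.
T(6,4) = 6^9 = 10077696.

10077696


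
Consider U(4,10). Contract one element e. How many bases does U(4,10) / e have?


Contracting e from U(4,10) gives U(3,9).
Bases of U(3,9) = C(9,3) = 9! / (3! * 6!) = 84.

84


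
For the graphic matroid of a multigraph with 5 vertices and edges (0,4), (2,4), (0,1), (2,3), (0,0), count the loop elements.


In a graphic matroid, a loop is a self-loop edge (u,u) with rank 0.
Examining all 5 edges for self-loops...
Self-loops found: (0,0)
Number of loops = 1.

1


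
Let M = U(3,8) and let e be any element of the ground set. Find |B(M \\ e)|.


Deleting e from U(3,8) gives U(3,7) since n > r.
Bases of U(3,7) = C(7,3) = (7 * 6 * 5) / (1 * 2 * 3) = 35.

35


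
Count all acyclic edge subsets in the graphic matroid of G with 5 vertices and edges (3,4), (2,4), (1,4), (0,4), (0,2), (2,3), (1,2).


An independent set in a graphic matroid is an acyclic edge subset.
G has 5 vertices and 7 edges.
Enumerate all 2^7 = 128 subsets, checking for acyclicity.
Total independent sets = 81.

81


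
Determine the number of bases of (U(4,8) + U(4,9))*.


(M1+M2)* = M1* + M2*.
M1* = U(4,8), bases: C(8,4) = 70.
M2* = U(5,9), bases: C(9,5) = 126.
|B(M*)| = 70 * 126 = 8820.

8820


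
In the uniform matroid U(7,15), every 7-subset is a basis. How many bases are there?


Bases of U(7,15) are all 7-element subsets of the 15-element ground set.
Number of bases = C(15,7).
C(15,7) = 6435.

6435


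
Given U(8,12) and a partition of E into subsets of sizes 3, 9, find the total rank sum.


r(Ai) = min(|Ai|, 8) for each part.
Sum = min(3,8) + min(9,8)
    = 3 + 8
    = 11.

11


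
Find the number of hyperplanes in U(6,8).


Hyperplanes of U(6,8) are flats of rank 5.
In a uniform matroid, these are exactly the (5)-element subsets.
Count = C(8,5) = 56.

56


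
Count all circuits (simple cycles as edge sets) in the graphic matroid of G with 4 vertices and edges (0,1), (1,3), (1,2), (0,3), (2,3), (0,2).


A circuit in a graphic matroid = edge set of a simple cycle.
G has 4 vertices and 6 edges.
Enumerating all minimal edge subsets forming cycles...
Total circuits found: 7.

7


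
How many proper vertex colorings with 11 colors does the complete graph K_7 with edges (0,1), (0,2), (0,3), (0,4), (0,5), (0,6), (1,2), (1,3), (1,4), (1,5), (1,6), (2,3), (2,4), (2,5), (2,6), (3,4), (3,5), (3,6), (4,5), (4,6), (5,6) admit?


P(K_7, k) = k(k-1)(k-2)...(k-6).
P(11) = (11) * (10) * (9) * (8) * (7) * (6) * (5) = 1663200.

1663200


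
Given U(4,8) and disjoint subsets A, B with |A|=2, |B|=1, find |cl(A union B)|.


|A union B| = 2 + 1 = 3 (disjoint).
In U(4,8), cl(S) = S if |S| < 4, else cl(S) = E.
Since 3 < 4, cl(A union B) = A union B.
|cl(A union B)| = 3.

3


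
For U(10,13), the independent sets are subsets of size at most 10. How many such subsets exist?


Independent sets of U(10,13) are all subsets of size <= 10.
Count = (13 choose 0) + (13 choose 1) + (13 choose 2) + (13 choose 3) + (13 choose 4) + (13 choose 5) + (13 choose 6) + (13 choose 7) + (13 choose 8) + (13 choose 9) + (13 choose 10)
     = 1 + 13 + 78 + 286 + 715 + 1287 + 1716 + 1716 + 1287 + 715 + 286
     = 8100.

8100


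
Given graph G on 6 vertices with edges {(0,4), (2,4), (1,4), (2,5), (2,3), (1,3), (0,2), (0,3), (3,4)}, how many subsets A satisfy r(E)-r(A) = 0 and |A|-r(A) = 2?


R(x,y) = sum over A in 2^E of x^(r(E)-r(A)) * y^(|A|-r(A)).
G has 6 vertices, 9 edges. r(E) = 5.
Enumerate all 2^9 = 512 subsets.
Count subsets with r(E)-r(A)=0 and |A|-r(A)=2: 27.

27


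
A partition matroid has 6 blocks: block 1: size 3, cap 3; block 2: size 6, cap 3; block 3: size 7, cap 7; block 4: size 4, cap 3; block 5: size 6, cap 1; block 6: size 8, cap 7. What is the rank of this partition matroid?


Rank of a partition matroid = sum of min(|Si|, ci) for each block.
= min(3,3) + min(6,3) + min(7,7) + min(4,3) + min(6,1) + min(8,7)
= 3 + 3 + 7 + 3 + 1 + 7
= 24.

24


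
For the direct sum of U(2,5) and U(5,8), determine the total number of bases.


Bases of a direct sum M1 + M2: |B| = |B(M1)| * |B(M2)|.
|B(U(2,5))| = C(5,2) = 10.
|B(U(5,8))| = C(8,5) = 56.
Total bases = 10 * 56 = 560.

560


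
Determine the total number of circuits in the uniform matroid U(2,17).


In U(2,17), circuits are the (3)-element subsets.
Any set of 3 elements is dependent, and removing any one element gives
an independent set of size 2, so it is a minimal dependent set.
Number of circuits = C(17,3) = (17 * 16 * 15) / (1 * 2 * 3) = 680.

680


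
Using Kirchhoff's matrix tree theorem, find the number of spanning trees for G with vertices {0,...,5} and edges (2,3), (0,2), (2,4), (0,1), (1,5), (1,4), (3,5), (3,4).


By Kirchhoff's matrix tree theorem, the number of spanning trees equals
the determinant of any cofactor of the Laplacian matrix L.
G has 6 vertices and 8 edges.
Computing the (5 x 5) cofactor determinant gives 35.

35


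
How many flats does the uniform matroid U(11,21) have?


Flats of U(11,21): every subset of size < 11 is a flat, plus E itself.
Count = (21 choose 0) + (21 choose 1) + (21 choose 2) + (21 choose 3) + (21 choose 4) + (21 choose 5) + (21 choose 6) + (21 choose 7) + (21 choose 8) + (21 choose 9) + (21 choose 10) + 1
     = 1 + 21 + 210 + 1330 + 5985 + 20349 + 54264 + 116280 + 203490 + 293930 + 352716 + 1
     = 1048577.

1048577


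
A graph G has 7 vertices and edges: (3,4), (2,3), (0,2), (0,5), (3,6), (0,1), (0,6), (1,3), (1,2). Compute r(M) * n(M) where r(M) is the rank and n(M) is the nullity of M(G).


r(M) = |V| - c = 7 - 1 = 6.
nullity = |E| - r(M) = 9 - 6 = 3.
Product = 6 * 3 = 18.

18


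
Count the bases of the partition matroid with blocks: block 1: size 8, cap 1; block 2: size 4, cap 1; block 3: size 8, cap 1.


A basis picks exactly ci elements from block i.
Number of bases = product of C(|Si|, ci).
= C(8,1) * C(4,1) * C(8,1)
= 8 * 4 * 8
= 256.

256


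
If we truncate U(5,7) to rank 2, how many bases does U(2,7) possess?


Truncating U(5,7) to rank 2 gives U(2,7).
Bases of U(2,7) are all 2-element subsets of 7 elements.
Number of bases = C(7,2) = (7 * 6) / (1 * 2) = 21.

21


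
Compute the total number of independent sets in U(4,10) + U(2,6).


For a direct sum, |I(M1+M2)| = |I(M1)| * |I(M2)|.
|I(U(4,10))| = sum C(10,k) for k=0..4 = 386.
|I(U(2,6))| = sum C(6,k) for k=0..2 = 22.
Total = 386 * 22 = 8492.

8492


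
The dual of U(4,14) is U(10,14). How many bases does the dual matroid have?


The dual of U(r,n) is U(n-r, n) = U(10,14).
Bases of U(10,14) are all (10)-element subsets.
|B(M*)| = C(14,10) = 1001.

1001


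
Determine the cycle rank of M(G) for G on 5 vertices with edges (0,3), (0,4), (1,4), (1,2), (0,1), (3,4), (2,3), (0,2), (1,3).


Cycle rank (nullity) = |E| - r(M) = |E| - (|V| - c).
|E| = 9, |V| = 5, c = 1.
Nullity = 9 - (5 - 1) = 9 - 4 = 5.

5


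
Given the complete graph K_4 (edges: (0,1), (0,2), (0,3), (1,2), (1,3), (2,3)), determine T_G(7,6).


T(K_4; x,y) = x^3 + 3x^2 + 4xy + 2x + y^3 + 3y^2 + 2y.
Substituting x=7, y=6:
= 343 + 147 + 168 + 14 + 216 + 108 + 12
= 1008.

1008


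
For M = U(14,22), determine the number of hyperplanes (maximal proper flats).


Hyperplanes of U(14,22) are flats of rank 13.
In a uniform matroid, these are exactly the (13)-element subsets.
Count = C(22,13) = 497420.

497420


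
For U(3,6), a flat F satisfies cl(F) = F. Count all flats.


Flats of U(3,6): every subset of size < 3 is a flat, plus E itself.
Count = (6 choose 0) + (6 choose 1) + (6 choose 2) + 1
     = 1 + 6 + 15 + 1
     = 23.

23


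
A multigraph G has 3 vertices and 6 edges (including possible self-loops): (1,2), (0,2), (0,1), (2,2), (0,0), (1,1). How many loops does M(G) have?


In a graphic matroid, a loop is a self-loop edge (u,u) with rank 0.
Examining all 6 edges for self-loops...
Self-loops found: (2,2), (0,0), (1,1)
Number of loops = 3.

3


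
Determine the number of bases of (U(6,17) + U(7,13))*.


(M1+M2)* = M1* + M2*.
M1* = U(11,17), bases: C(17,11) = 12376.
M2* = U(6,13), bases: C(13,6) = 1716.
|B(M*)| = 12376 * 1716 = 21237216.

21237216


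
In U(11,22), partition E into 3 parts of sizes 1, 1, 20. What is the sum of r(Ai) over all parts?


r(Ai) = min(|Ai|, 11) for each part.
Sum = min(1,11) + min(1,11) + min(20,11)
    = 1 + 1 + 11
    = 13.

13


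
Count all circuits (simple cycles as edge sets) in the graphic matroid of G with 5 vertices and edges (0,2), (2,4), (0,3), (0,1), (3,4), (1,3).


A circuit in a graphic matroid = edge set of a simple cycle.
G has 5 vertices and 6 edges.
Enumerating all minimal edge subsets forming cycles...
Total circuits found: 3.

3


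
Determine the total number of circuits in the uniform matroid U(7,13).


In U(7,13), circuits are the (8)-element subsets.
Any set of 8 elements is dependent, and removing any one element gives
an independent set of size 7, so it is a minimal dependent set.
Number of circuits = C(13,8) = 13! / (8! * 5!) = 1287.

1287


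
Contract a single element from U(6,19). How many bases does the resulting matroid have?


Contracting e from U(6,19) gives U(5,18).
Bases of U(5,18) = C(18,5) = 18! / (5! * 13!) = 8568.

8568


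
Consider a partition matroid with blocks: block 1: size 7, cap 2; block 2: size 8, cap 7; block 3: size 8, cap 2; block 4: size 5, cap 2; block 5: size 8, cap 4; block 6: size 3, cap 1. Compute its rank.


Rank of a partition matroid = sum of min(|Si|, ci) for each block.
= min(7,2) + min(8,7) + min(8,2) + min(5,2) + min(8,4) + min(3,1)
= 2 + 7 + 2 + 2 + 4 + 1
= 18.

18


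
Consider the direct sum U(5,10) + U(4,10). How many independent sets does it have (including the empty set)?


For a direct sum, |I(M1+M2)| = |I(M1)| * |I(M2)|.
|I(U(5,10))| = sum C(10,k) for k=0..5 = 638.
|I(U(4,10))| = sum C(10,k) for k=0..4 = 386.
Total = 638 * 386 = 246268.

246268


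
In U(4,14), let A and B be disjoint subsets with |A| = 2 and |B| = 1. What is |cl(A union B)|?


|A union B| = 2 + 1 = 3 (disjoint).
In U(4,14), cl(S) = S if |S| < 4, else cl(S) = E.
Since 3 < 4, cl(A union B) = A union B.
|cl(A union B)| = 3.

3


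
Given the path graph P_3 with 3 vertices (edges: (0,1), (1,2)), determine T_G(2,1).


A path on 3 vertices is a tree with 2 edges.
T(x,y) = x^(2) for any tree.
T(2,1) = 2^2 = 4.

4


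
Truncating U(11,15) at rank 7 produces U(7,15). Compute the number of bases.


Truncating U(11,15) to rank 7 gives U(7,15).
Bases of U(7,15) are all 7-element subsets of 15 elements.
Number of bases = (15 choose 7) = 6435.

6435


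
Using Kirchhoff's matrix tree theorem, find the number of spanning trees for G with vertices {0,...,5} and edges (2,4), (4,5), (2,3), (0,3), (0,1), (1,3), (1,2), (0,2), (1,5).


By Kirchhoff's matrix tree theorem, the number of spanning trees equals
the determinant of any cofactor of the Laplacian matrix L.
G has 6 vertices and 9 edges.
Computing the (5 x 5) cofactor determinant gives 56.

56


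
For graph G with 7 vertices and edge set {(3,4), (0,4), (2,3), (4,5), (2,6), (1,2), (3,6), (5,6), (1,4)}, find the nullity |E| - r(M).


Cycle rank (nullity) = |E| - r(M) = |E| - (|V| - c).
|E| = 9, |V| = 7, c = 1.
Nullity = 9 - (7 - 1) = 9 - 6 = 3.

3


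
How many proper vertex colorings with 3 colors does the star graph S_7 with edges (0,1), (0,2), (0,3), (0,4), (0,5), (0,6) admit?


P(tree, k) = k * (k-1)^(6) for any tree on 7 vertices.
P(3) = 3 * 2^6 = 3 * 64 = 192.

192


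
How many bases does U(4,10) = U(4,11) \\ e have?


Deleting e from U(4,11) gives U(4,10) since n > r.
Bases of U(4,10) = (10 choose 4) = 210.

210


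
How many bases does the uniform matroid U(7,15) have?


Bases of U(7,15) are all 7-element subsets of the 15-element ground set.
Number of bases = C(15,7).
(15 choose 7) = 6435.

6435


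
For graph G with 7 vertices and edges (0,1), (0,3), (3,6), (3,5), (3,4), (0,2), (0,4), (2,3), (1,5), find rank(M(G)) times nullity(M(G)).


r(M) = |V| - c = 7 - 1 = 6.
nullity = |E| - r(M) = 9 - 6 = 3.
Product = 6 * 3 = 18.

18


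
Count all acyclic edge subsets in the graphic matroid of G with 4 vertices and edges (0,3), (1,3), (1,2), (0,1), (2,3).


An independent set in a graphic matroid is an acyclic edge subset.
G has 4 vertices and 5 edges.
Enumerate all 2^5 = 32 subsets, checking for acyclicity.
Total independent sets = 24.

24


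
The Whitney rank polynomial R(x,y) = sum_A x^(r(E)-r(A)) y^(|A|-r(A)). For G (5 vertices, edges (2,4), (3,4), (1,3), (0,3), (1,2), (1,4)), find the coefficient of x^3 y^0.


R(x,y) = sum over A in 2^E of x^(r(E)-r(A)) * y^(|A|-r(A)).
G has 5 vertices, 6 edges. r(E) = 4.
Enumerate all 2^6 = 64 subsets.
Count subsets with r(E)-r(A)=3 and |A|-r(A)=0: 6.

6


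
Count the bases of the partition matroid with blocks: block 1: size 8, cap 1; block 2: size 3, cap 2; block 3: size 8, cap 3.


A basis picks exactly ci elements from block i.
Number of bases = product of C(|Si|, ci).
= C(8,1) * C(3,2) * C(8,3)
= 8 * 3 * 56
= 1344.

1344


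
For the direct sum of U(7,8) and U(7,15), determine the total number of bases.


Bases of a direct sum M1 + M2: |B| = |B(M1)| * |B(M2)|.
|B(U(7,8))| = C(8,7) = 8.
|B(U(7,15))| = C(15,7) = 6435.
Total bases = 8 * 6435 = 51480.

51480


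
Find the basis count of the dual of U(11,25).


The dual of U(r,n) is U(n-r, n) = U(14,25).
Bases of U(14,25) are all (14)-element subsets.
|B(M*)| = (25 choose 14) = 4457400.

4457400


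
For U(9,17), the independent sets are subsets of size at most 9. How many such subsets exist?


Independent sets of U(9,17) are all subsets of size <= 9.
Count = C(17,0) + C(17,1) + C(17,2) + C(17,3) + C(17,4) + C(17,5) + C(17,6) + C(17,7) + C(17,8) + C(17,9)
     = 1 + 17 + 136 + 680 + 2380 + 6188 + 12376 + 19448 + 24310 + 24310
     = 89846.

89846


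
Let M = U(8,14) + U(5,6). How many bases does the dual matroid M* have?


(M1+M2)* = M1* + M2*.
M1* = U(6,14), bases: C(14,6) = 3003.
M2* = U(1,6), bases: C(6,1) = 6.
|B(M*)| = 3003 * 6 = 18018.

18018


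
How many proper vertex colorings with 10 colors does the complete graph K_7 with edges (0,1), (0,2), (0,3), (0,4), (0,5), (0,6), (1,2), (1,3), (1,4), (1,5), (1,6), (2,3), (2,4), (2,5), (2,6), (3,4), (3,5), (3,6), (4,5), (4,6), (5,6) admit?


P(K_7, k) = k(k-1)(k-2)...(k-6).
P(10) = (10) * (9) * (8) * (7) * (6) * (5) * (4) = 604800.

604800


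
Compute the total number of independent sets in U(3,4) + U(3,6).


For a direct sum, |I(M1+M2)| = |I(M1)| * |I(M2)|.
|I(U(3,4))| = sum C(4,k) for k=0..3 = 15.
|I(U(3,6))| = sum C(6,k) for k=0..3 = 42.
Total = 15 * 42 = 630.

630


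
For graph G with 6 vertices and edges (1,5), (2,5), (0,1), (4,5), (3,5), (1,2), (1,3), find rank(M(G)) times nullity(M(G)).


r(M) = |V| - c = 6 - 1 = 5.
nullity = |E| - r(M) = 7 - 5 = 2.
Product = 5 * 2 = 10.

10


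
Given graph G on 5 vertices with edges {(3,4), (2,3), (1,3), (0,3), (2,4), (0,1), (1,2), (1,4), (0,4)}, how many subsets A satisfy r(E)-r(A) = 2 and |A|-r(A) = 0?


R(x,y) = sum over A in 2^E of x^(r(E)-r(A)) * y^(|A|-r(A)).
G has 5 vertices, 9 edges. r(E) = 4.
Enumerate all 2^9 = 512 subsets.
Count subsets with r(E)-r(A)=2 and |A|-r(A)=0: 36.

36


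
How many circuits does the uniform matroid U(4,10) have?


In U(4,10), circuits are the (5)-element subsets.
Any set of 5 elements is dependent, and removing any one element gives
an independent set of size 4, so it is a minimal dependent set.
Number of circuits = C(10,5) = 252.

252


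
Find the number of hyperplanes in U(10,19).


Hyperplanes of U(10,19) are flats of rank 9.
In a uniform matroid, these are exactly the (9)-element subsets.
Count = (19 choose 9) = 92378.

92378


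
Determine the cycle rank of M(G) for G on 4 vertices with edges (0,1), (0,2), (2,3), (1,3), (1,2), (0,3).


Cycle rank (nullity) = |E| - r(M) = |E| - (|V| - c).
|E| = 6, |V| = 4, c = 1.
Nullity = 6 - (4 - 1) = 6 - 3 = 3.

3


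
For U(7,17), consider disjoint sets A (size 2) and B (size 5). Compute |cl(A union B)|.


|A union B| = 2 + 5 = 7 (disjoint).
In U(7,17), cl(S) = S if |S| < 7, else cl(S) = E.
Since 7 >= 7, cl(A union B) = E.
|cl(A union B)| = 17.

17


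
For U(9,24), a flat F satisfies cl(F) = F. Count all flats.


Flats of U(9,24): every subset of size < 9 is a flat, plus E itself.
Count = (24 choose 0) + (24 choose 1) + (24 choose 2) + (24 choose 3) + (24 choose 4) + (24 choose 5) + (24 choose 6) + (24 choose 7) + (24 choose 8) + 1
     = 1 + 24 + 276 + 2024 + 10626 + 42504 + 134596 + 346104 + 735471 + 1
     = 1271627.

1271627


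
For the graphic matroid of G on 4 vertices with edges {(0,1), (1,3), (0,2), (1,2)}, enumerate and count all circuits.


A circuit in a graphic matroid = edge set of a simple cycle.
G has 4 vertices and 4 edges.
Enumerating all minimal edge subsets forming cycles...
Total circuits found: 1.

1


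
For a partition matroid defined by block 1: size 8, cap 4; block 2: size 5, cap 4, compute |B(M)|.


A basis picks exactly ci elements from block i.
Number of bases = product of C(|Si|, ci).
= C(8,4) * C(5,4)
= 70 * 5
= 350.

350


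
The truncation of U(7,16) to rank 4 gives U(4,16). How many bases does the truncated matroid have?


Truncating U(7,16) to rank 4 gives U(4,16).
Bases of U(4,16) are all 4-element subsets of 16 elements.
Number of bases = (16 choose 4) = 1820.

1820


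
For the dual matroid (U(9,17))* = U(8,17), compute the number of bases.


The dual of U(r,n) is U(n-r, n) = U(8,17).
Bases of U(8,17) are all (8)-element subsets.
|B(M*)| = C(17,8) = 17! / (8! * 9!) = 24310.

24310


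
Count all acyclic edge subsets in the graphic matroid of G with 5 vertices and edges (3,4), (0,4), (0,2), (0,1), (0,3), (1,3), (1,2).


An independent set in a graphic matroid is an acyclic edge subset.
G has 5 vertices and 7 edges.
Enumerate all 2^7 = 128 subsets, checking for acyclicity.
Total independent sets = 82.

82


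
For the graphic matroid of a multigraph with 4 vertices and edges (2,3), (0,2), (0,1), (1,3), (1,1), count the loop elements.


In a graphic matroid, a loop is a self-loop edge (u,u) with rank 0.
Examining all 5 edges for self-loops...
Self-loops found: (1,1)
Number of loops = 1.

1


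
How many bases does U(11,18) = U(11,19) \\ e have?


Deleting e from U(11,19) gives U(11,18) since n > r.
Bases of U(11,18) = (18 choose 11) = 31824.

31824


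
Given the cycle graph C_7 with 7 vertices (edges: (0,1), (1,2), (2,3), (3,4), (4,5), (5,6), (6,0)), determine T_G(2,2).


T(C_7; x,y) = x + x^2 + ... + x^(6) + y.
T(2,2) = 2^1 + 2^2 + 2^3 + 2^4 + 2^5 + 2^6 + 2
= 2 + 4 + 8 + 16 + 32 + 64 + 2
= 128.

128


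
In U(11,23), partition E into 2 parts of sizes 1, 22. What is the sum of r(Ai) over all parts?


r(Ai) = min(|Ai|, 11) for each part.
Sum = min(1,11) + min(22,11)
    = 1 + 11
    = 12.

12


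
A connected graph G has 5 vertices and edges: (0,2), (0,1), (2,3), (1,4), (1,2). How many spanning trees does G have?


By Kirchhoff's matrix tree theorem, the number of spanning trees equals
the determinant of any cofactor of the Laplacian matrix L.
G has 5 vertices and 5 edges.
Computing the (4 x 4) cofactor determinant gives 3.

3


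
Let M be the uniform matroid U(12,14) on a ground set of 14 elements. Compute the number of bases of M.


Bases of U(12,14) are all 12-element subsets of the 14-element ground set.
Number of bases = C(14,12).
(14 choose 12) = 91.

91


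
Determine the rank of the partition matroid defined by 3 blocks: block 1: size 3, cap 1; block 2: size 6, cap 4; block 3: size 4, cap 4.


Rank of a partition matroid = sum of min(|Si|, ci) for each block.
= min(3,1) + min(6,4) + min(4,4)
= 1 + 4 + 4
= 9.

9


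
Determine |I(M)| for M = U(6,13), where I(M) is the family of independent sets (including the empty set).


Independent sets of U(6,13) are all subsets of size <= 6.
Count = C(13,0) + C(13,1) + C(13,2) + C(13,3) + C(13,4) + C(13,5) + C(13,6)
     = 1 + 13 + 78 + 286 + 715 + 1287 + 1716
     = 4096.

4096


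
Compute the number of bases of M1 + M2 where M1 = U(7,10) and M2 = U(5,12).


Bases of a direct sum M1 + M2: |B| = |B(M1)| * |B(M2)|.
|B(U(7,10))| = C(10,7) = 120.
|B(U(5,12))| = C(12,5) = 792.
Total bases = 120 * 792 = 95040.

95040


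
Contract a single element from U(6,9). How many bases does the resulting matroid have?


Contracting e from U(6,9) gives U(5,8).
Bases of U(5,8) = C(8,5) = 56.

56


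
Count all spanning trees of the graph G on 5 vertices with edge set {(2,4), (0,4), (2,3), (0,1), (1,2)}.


By Kirchhoff's matrix tree theorem, the number of spanning trees equals
the determinant of any cofactor of the Laplacian matrix L.
G has 5 vertices and 5 edges.
Computing the (4 x 4) cofactor determinant gives 4.

4


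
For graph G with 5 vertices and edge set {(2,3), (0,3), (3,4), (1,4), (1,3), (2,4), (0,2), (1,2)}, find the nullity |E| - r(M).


Cycle rank (nullity) = |E| - r(M) = |E| - (|V| - c).
|E| = 8, |V| = 5, c = 1.
Nullity = 8 - (5 - 1) = 8 - 4 = 4.

4


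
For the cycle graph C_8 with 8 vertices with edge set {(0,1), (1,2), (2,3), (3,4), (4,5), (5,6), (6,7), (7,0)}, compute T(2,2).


T(C_8; x,y) = x + x^2 + ... + x^(7) + y.
T(2,2) = 2^1 + 2^2 + 2^3 + 2^4 + 2^5 + 2^6 + 2^7 + 2
= 2 + 4 + 8 + 16 + 32 + 64 + 128 + 2
= 256.

256


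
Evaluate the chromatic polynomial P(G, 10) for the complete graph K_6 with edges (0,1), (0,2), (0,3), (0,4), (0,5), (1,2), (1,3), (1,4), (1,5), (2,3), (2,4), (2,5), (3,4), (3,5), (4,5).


P(K_6, k) = k(k-1)(k-2)...(k-5).
P(10) = (10) * (9) * (8) * (7) * (6) * (5) = 151200.

151200


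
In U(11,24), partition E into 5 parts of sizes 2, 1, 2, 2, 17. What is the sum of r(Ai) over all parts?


r(Ai) = min(|Ai|, 11) for each part.
Sum = min(2,11) + min(1,11) + min(2,11) + min(2,11) + min(17,11)
    = 2 + 1 + 2 + 2 + 11
    = 18.

18


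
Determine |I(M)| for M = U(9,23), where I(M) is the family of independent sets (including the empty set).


Independent sets of U(9,23) are all subsets of size <= 9.
Count = C(23,0) + C(23,1) + C(23,2) + C(23,3) + C(23,4) + C(23,5) + C(23,6) + C(23,7) + C(23,8) + C(23,9)
     = 1 + 23 + 253 + 1771 + 8855 + 33649 + 100947 + 245157 + 490314 + 817190
     = 1698160.

1698160


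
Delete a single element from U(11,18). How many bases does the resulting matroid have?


Deleting e from U(11,18) gives U(11,17) since n > r.
Bases of U(11,17) = C(17,11) = 17! / (11! * 6!) = 12376.

12376


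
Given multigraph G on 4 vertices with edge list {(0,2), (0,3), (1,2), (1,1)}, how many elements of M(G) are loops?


In a graphic matroid, a loop is a self-loop edge (u,u) with rank 0.
Examining all 4 edges for self-loops...
Self-loops found: (1,1)
Number of loops = 1.

1


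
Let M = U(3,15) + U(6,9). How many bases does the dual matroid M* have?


(M1+M2)* = M1* + M2*.
M1* = U(12,15), bases: C(15,12) = 455.
M2* = U(3,9), bases: C(9,3) = 84.
|B(M*)| = 455 * 84 = 38220.

38220


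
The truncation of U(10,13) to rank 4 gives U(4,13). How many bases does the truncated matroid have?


Truncating U(10,13) to rank 4 gives U(4,13).
Bases of U(4,13) are all 4-element subsets of 13 elements.
Number of bases = (13 choose 4) = 715.

715


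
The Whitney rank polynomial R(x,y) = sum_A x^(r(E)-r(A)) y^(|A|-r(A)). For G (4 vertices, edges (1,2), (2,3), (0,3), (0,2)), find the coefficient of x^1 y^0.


R(x,y) = sum over A in 2^E of x^(r(E)-r(A)) * y^(|A|-r(A)).
G has 4 vertices, 4 edges. r(E) = 3.
Enumerate all 2^4 = 16 subsets.
Count subsets with r(E)-r(A)=1 and |A|-r(A)=0: 6.

6


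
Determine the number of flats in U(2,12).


Flats of U(2,12): every subset of size < 2 is a flat, plus E itself.
Count = C(12,0) + C(12,1) + 1
     = 1 + 12 + 1
     = 14.

14


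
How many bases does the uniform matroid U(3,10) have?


Bases of U(3,10) are all 3-element subsets of the 10-element ground set.
Number of bases = C(10,3).
C(10,3) = 10! / (3! * 7!) = 120.

120


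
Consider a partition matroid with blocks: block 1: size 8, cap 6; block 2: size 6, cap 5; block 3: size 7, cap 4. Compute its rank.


Rank of a partition matroid = sum of min(|Si|, ci) for each block.
= min(8,6) + min(6,5) + min(7,4)
= 6 + 5 + 4
= 15.

15


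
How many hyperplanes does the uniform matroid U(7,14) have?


Hyperplanes of U(7,14) are flats of rank 6.
In a uniform matroid, these are exactly the (6)-element subsets.
Count = C(14,6) = 14! / (6! * 8!) = 3003.

3003


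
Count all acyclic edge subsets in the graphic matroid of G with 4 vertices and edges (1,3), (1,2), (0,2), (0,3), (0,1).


An independent set in a graphic matroid is an acyclic edge subset.
G has 4 vertices and 5 edges.
Enumerate all 2^5 = 32 subsets, checking for acyclicity.
Total independent sets = 24.

24


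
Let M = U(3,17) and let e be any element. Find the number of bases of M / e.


Contracting e from U(3,17) gives U(2,16).
Bases of U(2,16) = C(16,2) = (16 * 15) / (1 * 2) = 120.

120


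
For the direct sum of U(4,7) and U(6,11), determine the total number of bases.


Bases of a direct sum M1 + M2: |B| = |B(M1)| * |B(M2)|.
|B(U(4,7))| = C(7,4) = 35.
|B(U(6,11))| = C(11,6) = 462.
Total bases = 35 * 462 = 16170.

16170


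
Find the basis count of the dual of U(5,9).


The dual of U(r,n) is U(n-r, n) = U(4,9).
Bases of U(4,9) are all (4)-element subsets.
|B(M*)| = C(9,4) = (9 * 8 * 7 * 6) / (1 * 2 * 3 * 4) = 126.

126


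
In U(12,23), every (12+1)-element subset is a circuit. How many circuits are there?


In U(12,23), circuits are the (13)-element subsets.
Any set of 13 elements is dependent, and removing any one element gives
an independent set of size 12, so it is a minimal dependent set.
Number of circuits = C(23,13) = 23! / (13! * 10!) = 1144066.

1144066


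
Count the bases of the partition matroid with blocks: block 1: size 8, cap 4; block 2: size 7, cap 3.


A basis picks exactly ci elements from block i.
Number of bases = product of C(|Si|, ci).
= C(8,4) * C(7,3)
= 70 * 35
= 2450.

2450


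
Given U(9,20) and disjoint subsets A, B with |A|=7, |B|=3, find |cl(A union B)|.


|A union B| = 7 + 3 = 10 (disjoint).
In U(9,20), cl(S) = S if |S| < 9, else cl(S) = E.
Since 10 >= 9, cl(A union B) = E.
|cl(A union B)| = 20.

20


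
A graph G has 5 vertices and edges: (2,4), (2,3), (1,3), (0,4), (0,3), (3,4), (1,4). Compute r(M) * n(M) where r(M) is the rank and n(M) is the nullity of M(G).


r(M) = |V| - c = 5 - 1 = 4.
nullity = |E| - r(M) = 7 - 4 = 3.
Product = 4 * 3 = 12.

12


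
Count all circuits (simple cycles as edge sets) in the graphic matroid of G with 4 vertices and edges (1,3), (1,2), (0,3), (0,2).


A circuit in a graphic matroid = edge set of a simple cycle.
G has 4 vertices and 4 edges.
Enumerating all minimal edge subsets forming cycles...
Total circuits found: 1.

1


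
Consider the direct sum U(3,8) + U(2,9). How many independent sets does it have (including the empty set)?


For a direct sum, |I(M1+M2)| = |I(M1)| * |I(M2)|.
|I(U(3,8))| = sum C(8,k) for k=0..3 = 93.
|I(U(2,9))| = sum C(9,k) for k=0..2 = 46.
Total = 93 * 46 = 4278.

4278


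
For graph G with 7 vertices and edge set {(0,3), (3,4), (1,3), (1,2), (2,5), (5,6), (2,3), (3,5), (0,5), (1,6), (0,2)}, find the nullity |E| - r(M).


Cycle rank (nullity) = |E| - r(M) = |E| - (|V| - c).
|E| = 11, |V| = 7, c = 1.
Nullity = 11 - (7 - 1) = 11 - 6 = 5.

5


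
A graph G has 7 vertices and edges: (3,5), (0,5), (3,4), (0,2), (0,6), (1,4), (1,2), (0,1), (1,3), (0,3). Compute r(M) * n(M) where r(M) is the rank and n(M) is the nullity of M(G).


r(M) = |V| - c = 7 - 1 = 6.
nullity = |E| - r(M) = 10 - 6 = 4.
Product = 6 * 4 = 24.

24


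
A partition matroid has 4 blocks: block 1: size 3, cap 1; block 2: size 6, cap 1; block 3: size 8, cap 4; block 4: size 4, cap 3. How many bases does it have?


A basis picks exactly ci elements from block i.
Number of bases = product of C(|Si|, ci).
= C(3,1) * C(6,1) * C(8,4) * C(4,3)
= 3 * 6 * 70 * 4
= 5040.

5040


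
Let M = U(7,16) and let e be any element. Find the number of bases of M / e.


Contracting e from U(7,16) gives U(6,15).
Bases of U(6,15) = C(15,6) = 15! / (6! * 9!) = 5005.

5005


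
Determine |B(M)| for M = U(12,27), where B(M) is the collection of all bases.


Bases of U(12,27) are all 12-element subsets of the 27-element ground set.
Number of bases = C(27,12).
C(27,12) = 27! / (12! * 15!) = 17383860.

17383860


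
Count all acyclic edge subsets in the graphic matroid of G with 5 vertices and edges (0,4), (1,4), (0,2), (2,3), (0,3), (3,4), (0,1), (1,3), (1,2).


An independent set in a graphic matroid is an acyclic edge subset.
G has 5 vertices and 9 edges.
Enumerate all 2^9 = 512 subsets, checking for acyclicity.
Total independent sets = 198.

198


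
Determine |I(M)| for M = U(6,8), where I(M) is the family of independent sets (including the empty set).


Independent sets of U(6,8) are all subsets of size <= 6.
Count = C(8,0) + C(8,1) + C(8,2) + C(8,3) + C(8,4) + C(8,5) + C(8,6)
     = 1 + 8 + 28 + 56 + 70 + 56 + 28
     = 247.

247


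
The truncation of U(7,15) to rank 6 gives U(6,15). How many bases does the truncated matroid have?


Truncating U(7,15) to rank 6 gives U(6,15).
Bases of U(6,15) are all 6-element subsets of 15 elements.
Number of bases = C(15,6) = 15! / (6! * 9!) = 5005.

5005


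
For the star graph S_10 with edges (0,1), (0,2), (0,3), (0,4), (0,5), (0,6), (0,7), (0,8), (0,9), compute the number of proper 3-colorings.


P(tree, k) = k * (k-1)^(9) for any tree on 10 vertices.
P(3) = 3 * 2^9 = 3 * 512 = 1536.

1536


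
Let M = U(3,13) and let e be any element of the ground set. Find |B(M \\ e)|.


Deleting e from U(3,13) gives U(3,12) since n > r.
Bases of U(3,12) = C(12,3) = 12! / (3! * 9!) = 220.

220


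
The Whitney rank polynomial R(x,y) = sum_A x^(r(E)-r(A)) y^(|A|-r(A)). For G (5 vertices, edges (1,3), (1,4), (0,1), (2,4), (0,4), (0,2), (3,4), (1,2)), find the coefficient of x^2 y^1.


R(x,y) = sum over A in 2^E of x^(r(E)-r(A)) * y^(|A|-r(A)).
G has 5 vertices, 8 edges. r(E) = 4.
Enumerate all 2^8 = 256 subsets.
Count subsets with r(E)-r(A)=2 and |A|-r(A)=1: 5.

5


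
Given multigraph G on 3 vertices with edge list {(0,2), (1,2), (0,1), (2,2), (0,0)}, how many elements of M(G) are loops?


In a graphic matroid, a loop is a self-loop edge (u,u) with rank 0.
Examining all 5 edges for self-loops...
Self-loops found: (2,2), (0,0)
Number of loops = 2.

2


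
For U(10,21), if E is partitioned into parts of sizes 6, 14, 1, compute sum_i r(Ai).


r(Ai) = min(|Ai|, 10) for each part.
Sum = min(6,10) + min(14,10) + min(1,10)
    = 6 + 10 + 1
    = 17.

17


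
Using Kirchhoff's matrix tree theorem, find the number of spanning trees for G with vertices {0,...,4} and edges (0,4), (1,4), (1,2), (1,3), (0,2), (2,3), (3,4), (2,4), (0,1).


By Kirchhoff's matrix tree theorem, the number of spanning trees equals
the determinant of any cofactor of the Laplacian matrix L.
G has 5 vertices and 9 edges.
Computing the (4 x 4) cofactor determinant gives 75.

75


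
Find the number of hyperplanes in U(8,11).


Hyperplanes of U(8,11) are flats of rank 7.
In a uniform matroid, these are exactly the (7)-element subsets.
Count = C(11,7) = 330.

330


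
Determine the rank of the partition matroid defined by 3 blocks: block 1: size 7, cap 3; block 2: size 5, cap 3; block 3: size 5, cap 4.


Rank of a partition matroid = sum of min(|Si|, ci) for each block.
= min(7,3) + min(5,3) + min(5,4)
= 3 + 3 + 4
= 10.

10


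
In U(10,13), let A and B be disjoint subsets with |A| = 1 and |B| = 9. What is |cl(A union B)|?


|A union B| = 1 + 9 = 10 (disjoint).
In U(10,13), cl(S) = S if |S| < 10, else cl(S) = E.
Since 10 >= 10, cl(A union B) = E.
|cl(A union B)| = 13.

13


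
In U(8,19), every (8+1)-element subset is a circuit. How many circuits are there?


In U(8,19), circuits are the (9)-element subsets.
Any set of 9 elements is dependent, and removing any one element gives
an independent set of size 8, so it is a minimal dependent set.
Number of circuits = (19 choose 9) = 92378.

92378


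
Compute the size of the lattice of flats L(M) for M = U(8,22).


Flats of U(8,22): every subset of size < 8 is a flat, plus E itself.
Count = (22 choose 0) + (22 choose 1) + (22 choose 2) + (22 choose 3) + (22 choose 4) + (22 choose 5) + (22 choose 6) + (22 choose 7) + 1
     = 1 + 22 + 231 + 1540 + 7315 + 26334 + 74613 + 170544 + 1
     = 280601.

280601


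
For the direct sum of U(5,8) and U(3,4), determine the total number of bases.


Bases of a direct sum M1 + M2: |B| = |B(M1)| * |B(M2)|.
|B(U(5,8))| = C(8,5) = 56.
|B(U(3,4))| = C(4,3) = 4.
Total bases = 56 * 4 = 224.

224


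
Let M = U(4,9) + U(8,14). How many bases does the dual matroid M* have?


(M1+M2)* = M1* + M2*.
M1* = U(5,9), bases: C(9,5) = 126.
M2* = U(6,14), bases: C(14,6) = 3003.
|B(M*)| = 126 * 3003 = 378378.

378378


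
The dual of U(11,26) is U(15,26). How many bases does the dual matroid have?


The dual of U(r,n) is U(n-r, n) = U(15,26).
Bases of U(15,26) are all (15)-element subsets.
|B(M*)| = (26 choose 15) = 7726160.

7726160


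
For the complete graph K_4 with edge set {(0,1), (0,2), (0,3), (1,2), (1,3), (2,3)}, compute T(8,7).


T(K_4; x,y) = x^3 + 3x^2 + 4xy + 2x + y^3 + 3y^2 + 2y.
Substituting x=8, y=7:
= 512 + 192 + 224 + 16 + 343 + 147 + 14
= 1448.

1448


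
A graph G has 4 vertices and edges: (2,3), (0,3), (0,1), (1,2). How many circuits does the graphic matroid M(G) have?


A circuit in a graphic matroid = edge set of a simple cycle.
G has 4 vertices and 4 edges.
Enumerating all minimal edge subsets forming cycles...
Total circuits found: 1.

1


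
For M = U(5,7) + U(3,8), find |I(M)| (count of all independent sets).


For a direct sum, |I(M1+M2)| = |I(M1)| * |I(M2)|.
|I(U(5,7))| = sum C(7,k) for k=0..5 = 120.
|I(U(3,8))| = sum C(8,k) for k=0..3 = 93.
Total = 120 * 93 = 11160.

11160


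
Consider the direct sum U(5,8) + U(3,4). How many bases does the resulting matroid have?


Bases of a direct sum M1 + M2: |B| = |B(M1)| * |B(M2)|.
|B(U(5,8))| = C(8,5) = 56.
|B(U(3,4))| = C(4,3) = 4.
Total bases = 56 * 4 = 224.

224


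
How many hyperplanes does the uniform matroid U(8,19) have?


Hyperplanes of U(8,19) are flats of rank 7.
In a uniform matroid, these are exactly the (7)-element subsets.
Count = C(19,7) = 50388.

50388


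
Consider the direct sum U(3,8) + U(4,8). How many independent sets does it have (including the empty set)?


For a direct sum, |I(M1+M2)| = |I(M1)| * |I(M2)|.
|I(U(3,8))| = sum C(8,k) for k=0..3 = 93.
|I(U(4,8))| = sum C(8,k) for k=0..4 = 163.
Total = 93 * 163 = 15159.

15159


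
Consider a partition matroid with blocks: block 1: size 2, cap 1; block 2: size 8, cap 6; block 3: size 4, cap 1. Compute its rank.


Rank of a partition matroid = sum of min(|Si|, ci) for each block.
= min(2,1) + min(8,6) + min(4,1)
= 1 + 6 + 1
= 8.

8


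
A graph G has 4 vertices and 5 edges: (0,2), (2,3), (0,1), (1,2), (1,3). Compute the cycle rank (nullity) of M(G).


Cycle rank (nullity) = |E| - r(M) = |E| - (|V| - c).
|E| = 5, |V| = 4, c = 1.
Nullity = 5 - (4 - 1) = 5 - 3 = 2.

2
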